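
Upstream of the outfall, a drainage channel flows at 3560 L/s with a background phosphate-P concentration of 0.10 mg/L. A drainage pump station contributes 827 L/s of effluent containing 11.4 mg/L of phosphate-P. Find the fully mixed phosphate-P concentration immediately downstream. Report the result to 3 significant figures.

Conservation of mass: C = (3560·0.1000 + 827.0·11.40) / 4387 = 9784/4387 = 2.230 mg/L.

2.23 mg/L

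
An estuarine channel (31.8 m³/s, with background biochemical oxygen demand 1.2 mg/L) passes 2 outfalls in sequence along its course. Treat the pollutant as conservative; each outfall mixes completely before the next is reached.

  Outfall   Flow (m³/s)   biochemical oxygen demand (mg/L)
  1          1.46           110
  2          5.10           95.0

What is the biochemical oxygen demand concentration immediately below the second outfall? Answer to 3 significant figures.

After outfall 1: Q = 31.80 + 1.460 = 33.26 m³/s; C = (31.80·1.200 + 1.460·110.0)/33.26 = 5.976 mg/L.
After outfall 2: Q = 33.26 + 5.100 = 38.36 m³/s; C = (33.26·5.976 + 5.100·95.00)/38.36 = 17.81 mg/L.

17.8 mg/L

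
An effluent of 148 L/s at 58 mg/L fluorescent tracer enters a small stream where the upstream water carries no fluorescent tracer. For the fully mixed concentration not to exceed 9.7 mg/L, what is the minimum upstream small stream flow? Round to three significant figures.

Set C_mix = 9.7: (Q·0 + 148.0·58.00) / (Q + 148.0) = 9.7
→ Q = 148.0·(58.00 − 9.7)/(9.7 − 0) = 736.9 L/s.

737 L/s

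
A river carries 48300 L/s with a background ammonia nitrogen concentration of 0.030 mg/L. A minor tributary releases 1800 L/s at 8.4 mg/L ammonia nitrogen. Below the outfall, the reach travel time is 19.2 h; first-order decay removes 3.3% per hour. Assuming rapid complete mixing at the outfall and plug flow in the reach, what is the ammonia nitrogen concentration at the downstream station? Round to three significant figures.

0.174 mg/L

Flow-weighted average: C = (48300·0.03000 + 1800·8.400) / 50100 = 16570/50100 = 0.3307 mg/L.
3.3%/h lost → k = −ln(1 − 0.033) = 0.03356 h⁻¹.
Applying C = C₀e^(−kt): 0.3307 × 0.5250 = 0.1736 mg/L.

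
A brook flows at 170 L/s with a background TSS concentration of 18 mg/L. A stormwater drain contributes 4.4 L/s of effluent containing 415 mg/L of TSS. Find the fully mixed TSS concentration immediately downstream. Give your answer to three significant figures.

Mass balance: C = (170.0·18.00 + 4.400·415.0) / 174.4 = 4886/174.4 = 28.02 mg/L.

28.0 mg/L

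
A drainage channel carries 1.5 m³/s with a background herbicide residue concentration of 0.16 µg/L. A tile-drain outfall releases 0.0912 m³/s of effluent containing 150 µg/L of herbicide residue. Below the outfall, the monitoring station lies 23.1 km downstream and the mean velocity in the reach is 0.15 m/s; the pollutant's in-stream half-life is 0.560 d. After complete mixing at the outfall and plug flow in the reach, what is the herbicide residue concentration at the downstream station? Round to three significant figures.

After mixing, C = (1.500·0.1600 + 0.09120·150.0) / 1.591 = 13.92/1.591 = 8.748 µg/L.
Travel time t = 23.1·1000 / 0.15 = 154000 s = 42.78 h.
Half-life 0.560 d → k = ln 2 / 0.560 = 1.238 d⁻¹.
Decay over the reach: 8.748·exp(−kt) = 8.748·0.1101 = 0.9633 µg/L.

0.963 µg/L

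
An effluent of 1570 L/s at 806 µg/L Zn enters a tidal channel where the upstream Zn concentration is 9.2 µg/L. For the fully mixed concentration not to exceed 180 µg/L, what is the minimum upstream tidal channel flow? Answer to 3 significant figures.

Set C_mix = 180: (Q·9.200 + 1570·806.0) / (Q + 1570) = 180
→ Q = 1570·(806.0 − 180)/(180 − 9.200) = 5754 L/s.

5750 L/s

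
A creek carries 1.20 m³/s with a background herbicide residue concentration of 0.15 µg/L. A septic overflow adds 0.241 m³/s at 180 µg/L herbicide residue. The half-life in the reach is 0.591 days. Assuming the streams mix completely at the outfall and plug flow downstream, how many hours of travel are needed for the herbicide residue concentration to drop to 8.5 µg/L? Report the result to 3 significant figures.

26.0 h

After mixing, C = (1.200·0.1500 + 0.2410·180.0) / 1.441 = 43.56/1.441 = 30.23 µg/L.
Half-life 0.591 d → k = ln 2 / 0.591 = 1.173 d⁻¹.
30.23·exp(−k·t) = 8.5 → t = ln(30.23/8.5)/k = 93460 s = 25.96 h.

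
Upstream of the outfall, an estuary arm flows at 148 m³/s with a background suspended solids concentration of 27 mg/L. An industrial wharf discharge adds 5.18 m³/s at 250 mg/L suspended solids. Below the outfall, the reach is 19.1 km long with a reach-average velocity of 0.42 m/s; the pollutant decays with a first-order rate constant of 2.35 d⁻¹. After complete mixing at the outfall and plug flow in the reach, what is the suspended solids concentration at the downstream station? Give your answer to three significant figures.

Conservation of mass: C = (148.0·27.00 + 5.180·250.0) / 153.2 = 5291/153.2 = 34.54 mg/L.
Travel time t = 19.1·1000 / 0.42 = 45480 s = 12.63 h.
After decay, C = 34.54 × e^(−kt) = 34.54 × 0.2903 = 10.03 mg/L.

10.0 mg/L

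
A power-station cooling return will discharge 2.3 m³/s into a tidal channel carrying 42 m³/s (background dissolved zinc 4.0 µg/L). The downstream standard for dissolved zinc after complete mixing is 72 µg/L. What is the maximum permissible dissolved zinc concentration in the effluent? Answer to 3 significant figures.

1310 µg/L

At the limit, (Qr·Cr + Qe·Cₑ)/(Qr + Qe) = 72:
Cₑ = (44.30·72 − 42.00·4.000) / 2.300 = 1314 µg/L.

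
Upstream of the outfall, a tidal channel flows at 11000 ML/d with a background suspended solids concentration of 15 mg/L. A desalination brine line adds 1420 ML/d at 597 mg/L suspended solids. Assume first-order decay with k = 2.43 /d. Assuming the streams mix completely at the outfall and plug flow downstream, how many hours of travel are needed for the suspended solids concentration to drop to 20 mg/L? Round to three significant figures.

Mixed concentration C = ΣQC/ΣQ = (11000·15.00 + 1420·597.0) / 12420 = 1013000/12420 = 81.54 mg/L.
81.54·exp(−k·t) = 20 → t = ln(81.54/20)/k = 49970 s = 13.88 h.

13.9 h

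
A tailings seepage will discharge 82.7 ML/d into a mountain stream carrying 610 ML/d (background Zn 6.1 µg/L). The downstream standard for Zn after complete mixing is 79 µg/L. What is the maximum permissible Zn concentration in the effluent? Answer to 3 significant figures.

At the limit, (Qr·Cr + Qe·Cₑ)/(Qr + Qe) = 79:
Cₑ = (692.7·79 − 610.0·6.100) / 82.70 = 616.7 µg/L.

617 µg/L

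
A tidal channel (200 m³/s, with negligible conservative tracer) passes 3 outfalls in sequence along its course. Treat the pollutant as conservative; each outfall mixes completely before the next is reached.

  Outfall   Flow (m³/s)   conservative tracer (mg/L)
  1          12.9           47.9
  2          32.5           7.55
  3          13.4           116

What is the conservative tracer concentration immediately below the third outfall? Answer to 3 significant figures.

After outfall 1: Q = 200.0 + 12.90 = 212.9 m³/s; C = (200.0·0 + 12.90·47.90)/212.9 = 2.902 mg/L.
After outfall 2: Q = 212.9 + 32.50 = 245.4 m³/s; C = (212.9·2.902 + 32.50·7.550)/245.4 = 3.518 mg/L.
After outfall 3: Q = 245.4 + 13.40 = 258.8 m³/s; C = (245.4·3.518 + 13.40·116.0)/258.8 = 9.342 mg/L.

9.34 mg/L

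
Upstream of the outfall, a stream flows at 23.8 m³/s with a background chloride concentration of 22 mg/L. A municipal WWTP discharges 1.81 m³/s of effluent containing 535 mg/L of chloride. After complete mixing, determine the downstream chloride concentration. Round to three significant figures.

Flow-weighted average: C = (23.80·22.00 + 1.810·535.0) / 25.61 = 1492/25.61 = 58.26 mg/L.

58.3 mg/L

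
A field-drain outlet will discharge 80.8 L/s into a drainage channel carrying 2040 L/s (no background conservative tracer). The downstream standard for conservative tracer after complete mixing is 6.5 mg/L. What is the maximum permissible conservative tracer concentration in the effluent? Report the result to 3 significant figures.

171 mg/L

At the limit, (Qr·Cr + Qe·Cₑ)/(Qr + Qe) = 6.5:
Cₑ = (2121·6.5 − 2040·0) / 80.80 = 170.6 mg/L.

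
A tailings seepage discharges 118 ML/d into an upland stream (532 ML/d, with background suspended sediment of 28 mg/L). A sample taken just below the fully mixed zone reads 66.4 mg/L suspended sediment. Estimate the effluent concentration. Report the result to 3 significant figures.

Mass balance: 532.0·28.00 + 118.0·Cₑ = 650.0·66.40
→ Cₑ = (650.0·66.40 − 532.0·28.00) / 118.0 = 239.5 mg/L.

240 mg/L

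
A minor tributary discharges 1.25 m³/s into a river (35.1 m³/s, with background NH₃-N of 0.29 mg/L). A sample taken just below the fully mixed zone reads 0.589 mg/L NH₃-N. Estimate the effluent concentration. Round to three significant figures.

Mass balance: 35.10·0.2900 + 1.250·Cₑ = 36.35·0.5890
→ Cₑ = (36.35·0.5890 − 35.10·0.2900) / 1.250 = 8.985 mg/L.

8.98 mg/L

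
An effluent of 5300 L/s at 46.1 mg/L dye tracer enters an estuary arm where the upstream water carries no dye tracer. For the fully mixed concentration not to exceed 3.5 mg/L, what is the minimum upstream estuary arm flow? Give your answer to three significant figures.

64500 L/s

Set C_mix = 3.5: (Q·0 + 5300·46.10) / (Q + 5300) = 3.5
→ Q = 5300·(46.10 − 3.5)/(3.5 − 0) = 64510 L/s.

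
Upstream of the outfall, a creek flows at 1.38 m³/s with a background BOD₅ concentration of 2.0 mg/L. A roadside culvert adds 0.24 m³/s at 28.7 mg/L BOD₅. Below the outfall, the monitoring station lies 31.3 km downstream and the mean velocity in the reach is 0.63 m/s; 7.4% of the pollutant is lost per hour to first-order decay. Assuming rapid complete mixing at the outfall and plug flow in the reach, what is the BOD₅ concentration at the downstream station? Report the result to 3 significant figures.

2.06 mg/L

Conservation of mass: C = (1.380·2.000 + 0.2400·28.70) / 1.620 = 9.648/1.620 = 5.956 mg/L.
Travel time t = 31.3·1000 / 0.63 = 49680 s = 13.80 h.
7.4%/h lost → k = −ln(1 − 0.074) = 0.07688 h⁻¹.
Applying C = C₀e^(−kt): 5.956 × 0.3461 = 2.061 mg/L.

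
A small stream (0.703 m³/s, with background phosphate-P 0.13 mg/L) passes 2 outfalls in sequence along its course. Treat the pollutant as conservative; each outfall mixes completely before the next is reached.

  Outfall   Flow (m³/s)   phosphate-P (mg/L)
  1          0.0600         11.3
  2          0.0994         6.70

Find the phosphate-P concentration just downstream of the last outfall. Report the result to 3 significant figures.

Below outfall 1: Q → 0.7630 m³/s, C = (0.7030·0.1300 + 0.06000·11.30)/0.7630 = 1.008 mg/L.
Below outfall 2: Q → 0.8624 m³/s, C = (0.7630·1.008 + 0.09940·6.700)/0.8624 = 1.664 mg/L.

1.66 mg/L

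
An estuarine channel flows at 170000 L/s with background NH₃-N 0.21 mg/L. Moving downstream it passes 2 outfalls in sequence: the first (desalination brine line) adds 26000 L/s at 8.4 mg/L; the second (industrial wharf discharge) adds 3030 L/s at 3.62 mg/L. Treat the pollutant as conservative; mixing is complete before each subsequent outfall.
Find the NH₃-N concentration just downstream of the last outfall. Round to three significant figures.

After outfall 1: Q = 170000 + 26000 = 196000 L/s; C = (170000·0.2100 + 26000·8.400)/196000 = 1.296 mg/L.
After outfall 2: Q = 196000 + 3030 = 199000 L/s; C = (196000·1.296 + 3030·3.620)/199000 = 1.332 mg/L.

1.33 mg/L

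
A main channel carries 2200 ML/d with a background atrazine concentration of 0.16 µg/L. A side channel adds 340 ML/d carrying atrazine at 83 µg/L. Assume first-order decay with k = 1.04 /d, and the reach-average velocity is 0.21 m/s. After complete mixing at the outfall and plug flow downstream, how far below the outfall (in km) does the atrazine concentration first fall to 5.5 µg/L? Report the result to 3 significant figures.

12.5 km

Conservation of mass: C = (2200·0.1600 + 340.0·83.00) / 2540 = 28570/2540 = 11.25 µg/L.
Set 11.25·exp(−k·t) = 5.5 → t = ln(11.25/5.5)/k = 59440 s = 16.51 h.
Distance = v·t = 0.21·59440 = 12480 m = 12.48 km.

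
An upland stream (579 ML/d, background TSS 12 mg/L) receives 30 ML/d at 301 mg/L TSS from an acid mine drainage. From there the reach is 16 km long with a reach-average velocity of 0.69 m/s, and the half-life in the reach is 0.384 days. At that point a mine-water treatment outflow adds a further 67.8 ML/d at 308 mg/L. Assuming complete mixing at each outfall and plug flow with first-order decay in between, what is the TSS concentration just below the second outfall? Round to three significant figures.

45.4 mg/L

Flow-weighted average: C = (579.0·12.00 + 30.00·301.0) / 609.0 = 15980/609.0 = 26.24 mg/L; combined flow 609.0 ML/d.
Travel time t = 16·1000 / 0.69 = 23190 s = 6.441 h.
Half-life 0.384 d → k = ln 2 / 0.384 = 1.805 d⁻¹.
Applying C = C₀e^(−kt): 26.24 × 0.6160 = 16.16 mg/L.
At the second outfall, C = (609.0·16.16 + 67.80·308.0) / (609.0 + 67.80) = 45.40 mg/L.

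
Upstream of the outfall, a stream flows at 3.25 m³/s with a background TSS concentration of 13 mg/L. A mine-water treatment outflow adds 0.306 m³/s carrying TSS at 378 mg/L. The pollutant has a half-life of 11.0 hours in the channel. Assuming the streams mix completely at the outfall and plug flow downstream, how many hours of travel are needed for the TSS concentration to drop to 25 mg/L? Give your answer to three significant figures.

Flow-weighted average: C = (3.250·13.00 + 0.3060·378.0) / 3.556 = 157.9/3.556 = 44.41 mg/L.
Half-life 11.0 h → k = ln 2 / 11.0 = 0.06301 h⁻¹ = 1.512 d⁻¹.
44.41·exp(−k·t) = 25 → t = ln(44.41/25)/k = 32830 s = 9.118 h.

9.12 h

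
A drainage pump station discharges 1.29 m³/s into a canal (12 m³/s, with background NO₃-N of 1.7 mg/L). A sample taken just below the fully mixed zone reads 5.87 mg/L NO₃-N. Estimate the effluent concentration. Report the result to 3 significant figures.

44.7 mg/L

Mass balance: 12.00·1.700 + 1.290·Cₑ = 13.29·5.870
→ Cₑ = (13.29·5.870 − 12.00·1.700) / 1.290 = 44.66 mg/L.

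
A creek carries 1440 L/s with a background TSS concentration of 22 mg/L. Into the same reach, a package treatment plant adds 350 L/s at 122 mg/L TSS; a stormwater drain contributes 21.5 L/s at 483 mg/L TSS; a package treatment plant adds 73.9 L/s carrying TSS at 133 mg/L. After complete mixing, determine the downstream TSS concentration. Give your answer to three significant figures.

Mixed concentration C = ΣQC/ΣQ = (1440·22.00 + 350.0·122.0 + 21.50·483.0 + 73.90·133.0) / 1885 = 94590/1885 = 50.17 mg/L.

50.2 mg/L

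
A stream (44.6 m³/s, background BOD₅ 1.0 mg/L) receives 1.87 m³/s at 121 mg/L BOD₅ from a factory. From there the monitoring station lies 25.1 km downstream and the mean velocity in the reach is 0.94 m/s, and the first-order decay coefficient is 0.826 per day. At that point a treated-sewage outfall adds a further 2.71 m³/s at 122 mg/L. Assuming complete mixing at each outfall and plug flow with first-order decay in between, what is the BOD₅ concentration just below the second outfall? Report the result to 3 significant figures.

11.0 mg/L

Mixed concentration C = ΣQC/ΣQ = (44.60·1.000 + 1.870·121.0) / 46.47 = 270.9/46.47 = 5.829 mg/L; combined flow 46.47 m³/s.
Travel time t = 25.1·1000 / 0.94 = 26700 s = 7.417 h.
After decay, C = 5.829 × e^(−kt) = 5.829 × 0.7747 = 4.516 mg/L.
At the second outfall, C = (46.47·4.516 + 2.710·122.0) / (46.47 + 2.710) = 10.99 mg/L.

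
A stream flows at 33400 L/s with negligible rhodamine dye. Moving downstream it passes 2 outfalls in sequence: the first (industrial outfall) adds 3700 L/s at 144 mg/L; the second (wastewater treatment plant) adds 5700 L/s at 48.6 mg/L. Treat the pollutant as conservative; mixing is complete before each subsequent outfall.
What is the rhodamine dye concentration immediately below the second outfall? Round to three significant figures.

18.9 mg/L

After outfall 1: Q = 33400 + 3700 = 37100 L/s; C = (33400·0 + 3700·144.0)/37100 = 14.36 mg/L.
After outfall 2: Q = 37100 + 5700 = 42800 L/s; C = (37100·14.36 + 5700·48.60)/42800 = 18.92 mg/L.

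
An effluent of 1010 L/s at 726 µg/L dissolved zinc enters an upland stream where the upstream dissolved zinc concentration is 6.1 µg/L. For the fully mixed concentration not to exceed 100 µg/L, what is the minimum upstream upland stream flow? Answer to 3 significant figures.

Set C_mix = 100: (Q·6.100 + 1010·726.0) / (Q + 1010) = 100
→ Q = 1010·(726.0 − 100)/(100 − 6.100) = 6733 L/s.

6730 L/s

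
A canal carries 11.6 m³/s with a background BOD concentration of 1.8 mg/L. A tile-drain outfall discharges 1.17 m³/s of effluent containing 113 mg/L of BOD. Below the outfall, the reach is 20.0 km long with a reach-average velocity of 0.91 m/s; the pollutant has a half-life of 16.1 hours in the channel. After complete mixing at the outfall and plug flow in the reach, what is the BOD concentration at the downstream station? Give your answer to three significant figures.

9.22 mg/L

Flow-weighted average: C = (11.60·1.800 + 1.170·113.0) / 12.77 = 153.1/12.77 = 11.99 mg/L.
Travel time t = 20.0·1000 / 0.91 = 21980 s = 6.105 h.
Half-life 16.1 h → k = ln 2 / 16.1 = 0.04305 h⁻¹ = 1.033 d⁻¹.
Applying C = C₀e^(−kt): 11.99 × 0.7689 = 9.217 mg/L.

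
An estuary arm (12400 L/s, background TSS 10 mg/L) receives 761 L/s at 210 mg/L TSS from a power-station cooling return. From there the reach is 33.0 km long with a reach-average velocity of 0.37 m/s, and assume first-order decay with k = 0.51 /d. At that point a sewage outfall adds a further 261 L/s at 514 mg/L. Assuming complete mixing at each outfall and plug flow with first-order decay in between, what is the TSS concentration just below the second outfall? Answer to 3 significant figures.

22.5 mg/L

Flow-weighted average: C = (12400·10.00 + 761.0·210.0) / 13160 = 283800/13160 = 21.56 mg/L; combined flow 13160 L/s.
Travel time t = 33.0·1000 / 0.37 = 89190 s = 24.77 h.
First-order decay: C = 21.56·exp(−k·t) = 21.56·0.5907 = 12.74 mg/L.
Second outfall: C = (13160·12.74 + 261.0·514.0)/13420 = 22.49 mg/L.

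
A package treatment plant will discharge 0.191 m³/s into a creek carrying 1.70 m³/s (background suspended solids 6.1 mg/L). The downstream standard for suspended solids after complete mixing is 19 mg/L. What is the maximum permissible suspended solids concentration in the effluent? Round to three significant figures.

At the limit, (Qr·Cr + Qe·Cₑ)/(Qr + Qe) = 19:
Cₑ = (1.891·19 − 1.700·6.100) / 0.1910 = 133.8 mg/L.

134 mg/L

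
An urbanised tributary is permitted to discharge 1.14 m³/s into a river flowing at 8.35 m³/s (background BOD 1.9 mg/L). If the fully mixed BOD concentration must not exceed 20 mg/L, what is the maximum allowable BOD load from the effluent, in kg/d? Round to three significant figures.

15000 kg/d

Mass balance at the limit: 8.350·1.900 + 1.140·Cₑ = 9.490·20 → Cₑ = 152.6 mg/L.
Load = 1.140 m³/s × 152.6 g/m³ × 86 400 s/d = 15030 kg/d.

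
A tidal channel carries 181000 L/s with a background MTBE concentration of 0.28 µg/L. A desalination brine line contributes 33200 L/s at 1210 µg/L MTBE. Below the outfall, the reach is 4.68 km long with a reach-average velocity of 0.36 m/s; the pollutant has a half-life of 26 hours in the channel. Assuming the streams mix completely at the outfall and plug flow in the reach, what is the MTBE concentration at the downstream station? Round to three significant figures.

Mass balance: C = (181000·0.2800 + 33200·1210) / 214200 = 40220000/214200 = 187.8 µg/L.
Travel time t = 4.68·1000 / 0.36 = 13000 s = 3.611 h.
Half-life 26 h → k = ln 2 / 26 = 0.02666 h⁻¹ = 0.6398 d⁻¹.
First-order decay: C = 187.8·exp(−k·t) = 187.8·0.9082 = 170.5 µg/L.

171 µg/L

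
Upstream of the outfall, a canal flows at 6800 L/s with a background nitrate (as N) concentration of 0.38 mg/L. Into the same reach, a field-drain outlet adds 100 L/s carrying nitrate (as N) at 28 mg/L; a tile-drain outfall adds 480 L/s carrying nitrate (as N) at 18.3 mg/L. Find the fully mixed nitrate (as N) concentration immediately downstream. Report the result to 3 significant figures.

Mixed concentration C = ΣQC/ΣQ = (6800·0.3800 + 100.0·28.00 + 480.0·18.30) / 7380 = 14170/7380 = 1.920 mg/L.

1.92 mg/L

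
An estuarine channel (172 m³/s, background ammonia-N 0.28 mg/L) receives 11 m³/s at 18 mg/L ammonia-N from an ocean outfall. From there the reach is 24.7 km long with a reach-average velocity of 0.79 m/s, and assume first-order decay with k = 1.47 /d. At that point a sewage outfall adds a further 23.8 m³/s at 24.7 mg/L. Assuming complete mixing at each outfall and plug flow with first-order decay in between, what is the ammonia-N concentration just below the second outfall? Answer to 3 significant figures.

Conservation of mass: C = (172.0·0.2800 + 11.00·18.00) / 183.0 = 246.2/183.0 = 1.345 mg/L; combined flow 183.0 m³/s.
Travel time t = 24.7·1000 / 0.79 = 31270 s = 8.685 h.
Decay over the reach: 1.345·exp(−kt) = 1.345·0.5875 = 0.7902 mg/L.
At the second outfall, C = (183.0·0.7902 + 23.80·24.70) / (183.0 + 23.80) = 3.542 mg/L.

3.54 mg/L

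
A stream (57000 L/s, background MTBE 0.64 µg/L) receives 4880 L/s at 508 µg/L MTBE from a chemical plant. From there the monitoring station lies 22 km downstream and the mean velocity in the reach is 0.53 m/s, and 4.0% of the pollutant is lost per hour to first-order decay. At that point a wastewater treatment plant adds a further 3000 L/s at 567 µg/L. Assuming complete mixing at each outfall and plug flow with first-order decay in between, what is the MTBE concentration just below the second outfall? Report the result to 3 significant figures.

50.4 µg/L

Mixed concentration C = ΣQC/ΣQ = (57000·0.6400 + 4880·508.0) / 61880 = 2516000/61880 = 40.65 µg/L; combined flow 61880 L/s.
Travel time t = 22·1000 / 0.53 = 41510 s = 11.53 h.
4.0%/h lost → k = −ln(1 − 0.04) = 0.04082 h⁻¹.
Decay over the reach: 40.65·exp(−kt) = 40.65·0.6246 = 25.39 µg/L.
At the second outfall, C = (61880·25.39 + 3000·567.0) / (61880 + 3000) = 50.43 µg/L.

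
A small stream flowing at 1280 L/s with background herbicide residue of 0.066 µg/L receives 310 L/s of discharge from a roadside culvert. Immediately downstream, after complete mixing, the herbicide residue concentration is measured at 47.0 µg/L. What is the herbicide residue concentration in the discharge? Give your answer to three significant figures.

Mass balance: 1280·0.06600 + 310.0·Cₑ = 1590·47.00
→ Cₑ = (1590·47.00 − 1280·0.06600) / 310.0 = 240.8 µg/L.

241 µg/L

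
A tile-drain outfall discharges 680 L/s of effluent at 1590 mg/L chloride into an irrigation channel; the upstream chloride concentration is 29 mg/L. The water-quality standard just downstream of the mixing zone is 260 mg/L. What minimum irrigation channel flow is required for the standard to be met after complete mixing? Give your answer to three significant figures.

Set C_mix = 260: (Q·29.00 + 680.0·1590) / (Q + 680.0) = 260
→ Q = 680.0·(1590 − 260)/(260 − 29.00) = 3915 L/s.

3920 L/s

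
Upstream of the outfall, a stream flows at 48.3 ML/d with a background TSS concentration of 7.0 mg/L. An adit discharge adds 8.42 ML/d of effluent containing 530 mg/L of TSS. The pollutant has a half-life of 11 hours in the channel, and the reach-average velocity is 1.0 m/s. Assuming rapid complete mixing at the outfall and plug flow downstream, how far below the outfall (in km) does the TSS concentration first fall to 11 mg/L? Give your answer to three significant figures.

117 km

After mixing, C = (48.30·7.000 + 8.420·530.0) / 56.72 = 4801/56.72 = 84.64 mg/L.
Half-life 11 h → k = ln 2 / 11 = 0.06301 h⁻¹ = 1.512 d⁻¹.
Set 84.64·exp(−k·t) = 11 → t = ln(84.64/11)/k = 116600 s = 32.38 h.
Distance = v·t = 1.0·116600 = 116600 m = 116.6 km.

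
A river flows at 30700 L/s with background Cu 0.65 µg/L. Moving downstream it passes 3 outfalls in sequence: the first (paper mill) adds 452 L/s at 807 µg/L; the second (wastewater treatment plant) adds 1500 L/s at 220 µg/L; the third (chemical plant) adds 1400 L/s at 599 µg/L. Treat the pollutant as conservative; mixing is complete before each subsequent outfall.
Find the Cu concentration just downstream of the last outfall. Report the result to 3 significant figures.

Outfall 1: combined Q = 31150 L/s; C = (30700·0.6500 + 452.0·807.0)/31150 = 12.35 µg/L.
Outfall 2: combined Q = 32650 L/s; C = (31150·12.35 + 1500·220.0)/32650 = 21.89 µg/L.
Outfall 3: combined Q = 34050 L/s; C = (32650·21.89 + 1400·599.0)/34050 = 45.62 µg/L.

45.6 µg/L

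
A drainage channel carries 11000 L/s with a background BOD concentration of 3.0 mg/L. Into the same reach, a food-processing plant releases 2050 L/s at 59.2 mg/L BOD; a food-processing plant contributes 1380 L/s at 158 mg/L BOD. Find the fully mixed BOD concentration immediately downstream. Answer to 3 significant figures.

25.8 mg/L

Mass balance: C = (11000·3.000 + 2050·59.20 + 1380·158.0) / 14430 = 372400/14430 = 25.81 mg/L.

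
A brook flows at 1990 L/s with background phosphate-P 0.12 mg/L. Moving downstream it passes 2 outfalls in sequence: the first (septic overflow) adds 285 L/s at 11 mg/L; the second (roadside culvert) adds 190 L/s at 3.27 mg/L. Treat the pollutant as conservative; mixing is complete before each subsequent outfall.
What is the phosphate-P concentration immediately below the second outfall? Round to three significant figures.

After outfall 1: Q = 1990 + 285.0 = 2275 L/s; C = (1990·0.1200 + 285.0·11.00)/2275 = 1.483 mg/L.
After outfall 2: Q = 2275 + 190.0 = 2465 L/s; C = (2275·1.483 + 190.0·3.270)/2465 = 1.621 mg/L.

1.62 mg/L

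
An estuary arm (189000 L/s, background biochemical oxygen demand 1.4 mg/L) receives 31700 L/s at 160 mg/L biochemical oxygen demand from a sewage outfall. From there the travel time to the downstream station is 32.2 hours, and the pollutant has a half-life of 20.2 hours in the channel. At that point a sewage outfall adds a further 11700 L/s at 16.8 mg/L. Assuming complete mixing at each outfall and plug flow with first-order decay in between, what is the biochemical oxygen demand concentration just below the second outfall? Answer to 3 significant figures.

Mass balance: C = (189000·1.400 + 31700·160.0) / 220700 = 5337000/220700 = 24.18 mg/L; combined flow 220700 L/s.
Half-life 20.2 h → k = ln 2 / 20.2 = 0.03431 h⁻¹ = 0.8235 d⁻¹.
After decay, C = 24.18 × e^(−kt) = 24.18 × 0.3312 = 8.009 mg/L.
Second outfall: C = (220700·8.009 + 11700·16.80)/232400 = 8.452 mg/L.

8.45 mg/L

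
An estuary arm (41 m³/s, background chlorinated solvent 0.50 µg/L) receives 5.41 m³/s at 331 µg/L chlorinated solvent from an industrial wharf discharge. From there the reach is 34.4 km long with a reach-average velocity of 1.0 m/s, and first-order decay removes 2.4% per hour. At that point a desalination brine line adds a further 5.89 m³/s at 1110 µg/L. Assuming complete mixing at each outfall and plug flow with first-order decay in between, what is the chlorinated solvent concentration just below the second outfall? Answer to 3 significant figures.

Mixed concentration C = ΣQC/ΣQ = (41.00·0.5000 + 5.410·331.0) / 46.41 = 1811/46.41 = 39.03 µg/L; combined flow 46.41 m³/s.
Travel time t = 34.4·1000 / 1.0 = 34400 s = 9.556 h.
2.4%/h lost → k = −ln(1 − 0.024) = 0.02429 h⁻¹.
After decay, C = 39.03 × e^(−kt) = 39.03 × 0.7928 = 30.94 µg/L.
At the second outfall, C = (46.41·30.94 + 5.890·1110) / (46.41 + 5.890) = 152.5 µg/L.

152 µg/L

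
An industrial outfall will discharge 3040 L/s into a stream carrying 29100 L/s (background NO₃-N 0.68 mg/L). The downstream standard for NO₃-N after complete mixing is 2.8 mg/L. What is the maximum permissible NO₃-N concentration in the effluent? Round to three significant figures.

23.1 mg/L

At the limit, (Qr·Cr + Qe·Cₑ)/(Qr + Qe) = 2.8:
Cₑ = (32140·2.8 − 29100·0.6800) / 3040 = 23.09 mg/L.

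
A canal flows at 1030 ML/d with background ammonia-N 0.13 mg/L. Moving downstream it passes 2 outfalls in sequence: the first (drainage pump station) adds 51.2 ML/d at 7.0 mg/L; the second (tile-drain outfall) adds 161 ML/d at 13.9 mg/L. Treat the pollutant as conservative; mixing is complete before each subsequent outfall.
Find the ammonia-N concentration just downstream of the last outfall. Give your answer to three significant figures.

Outfall 1: combined Q = 1081 ML/d; C = (1030·0.1300 + 51.20·7.000)/1081 = 0.4553 mg/L.
Outfall 2: combined Q = 1242 ML/d; C = (1081·0.4553 + 161.0·13.90)/1242 = 2.198 mg/L.

2.20 mg/L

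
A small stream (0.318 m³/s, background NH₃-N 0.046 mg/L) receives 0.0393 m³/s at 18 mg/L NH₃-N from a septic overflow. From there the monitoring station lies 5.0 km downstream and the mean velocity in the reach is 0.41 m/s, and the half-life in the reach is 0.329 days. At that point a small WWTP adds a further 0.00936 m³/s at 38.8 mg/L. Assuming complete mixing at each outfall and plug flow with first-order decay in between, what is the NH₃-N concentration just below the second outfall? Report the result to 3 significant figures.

Mixed concentration C = ΣQC/ΣQ = (0.3180·0.04600 + 0.03930·18.00) / 0.3573 = 0.7220/0.3573 = 2.021 mg/L; combined flow 0.3573 m³/s.
Travel time t = 5.0·1000 / 0.41 = 12200 s = 3.388 h.
Half-life 0.329 d → k = ln 2 / 0.329 = 2.107 d⁻¹.
Applying C = C₀e^(−kt): 2.021 × 0.7428 = 1.501 mg/L.
Second outfall: C = (0.3573·1.501 + 0.009360·38.80)/0.3667 = 2.453 mg/L.

2.45 mg/L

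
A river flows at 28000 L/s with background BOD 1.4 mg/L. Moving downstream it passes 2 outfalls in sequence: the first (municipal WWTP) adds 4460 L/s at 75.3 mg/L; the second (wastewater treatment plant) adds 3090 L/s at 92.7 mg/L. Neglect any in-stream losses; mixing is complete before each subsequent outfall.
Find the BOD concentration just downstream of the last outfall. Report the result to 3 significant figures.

Below outfall 1: Q → 32460 L/s, C = (28000·1.400 + 4460·75.30)/32460 = 11.55 mg/L.
Below outfall 2: Q → 35550 L/s, C = (32460·11.55 + 3090·92.70)/35550 = 18.61 mg/L.

18.6 mg/L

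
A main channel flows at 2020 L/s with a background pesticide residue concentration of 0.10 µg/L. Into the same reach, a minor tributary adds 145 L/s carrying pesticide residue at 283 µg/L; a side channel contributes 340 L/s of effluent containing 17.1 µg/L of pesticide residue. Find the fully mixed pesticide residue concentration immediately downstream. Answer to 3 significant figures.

Mass balance: C = (2020·0.1000 + 145.0·283.0 + 340.0·17.10) / 2505 = 47050/2505 = 18.78 µg/L.

18.8 µg/L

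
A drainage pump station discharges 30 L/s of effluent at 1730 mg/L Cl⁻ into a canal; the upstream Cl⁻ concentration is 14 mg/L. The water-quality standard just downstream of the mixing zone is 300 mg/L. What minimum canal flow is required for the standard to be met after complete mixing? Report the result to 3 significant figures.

150 L/s

Set C_mix = 300: (Q·14.00 + 30.00·1730) / (Q + 30.00) = 300
→ Q = 30.00·(1730 − 300)/(300 − 14.00) = 150.0 L/s.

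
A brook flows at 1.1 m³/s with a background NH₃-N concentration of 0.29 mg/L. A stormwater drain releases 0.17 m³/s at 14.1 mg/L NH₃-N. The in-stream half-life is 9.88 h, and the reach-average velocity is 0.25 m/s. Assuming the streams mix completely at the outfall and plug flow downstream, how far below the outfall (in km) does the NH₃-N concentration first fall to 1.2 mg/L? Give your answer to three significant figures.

7.41 km

After mixing, C = (1.100·0.2900 + 0.1700·14.10) / 1.270 = 2.716/1.270 = 2.139 mg/L.
Half-life 9.88 h → k = ln 2 / 9.88 = 0.07016 h⁻¹ = 1.684 d⁻¹.
Set 2.139·exp(−k·t) = 1.2 → t = ln(2.139/1.2)/k = 29650 s = 8.236 h.
Distance = v·t = 0.25·29650 = 7413 m = 7.413 km.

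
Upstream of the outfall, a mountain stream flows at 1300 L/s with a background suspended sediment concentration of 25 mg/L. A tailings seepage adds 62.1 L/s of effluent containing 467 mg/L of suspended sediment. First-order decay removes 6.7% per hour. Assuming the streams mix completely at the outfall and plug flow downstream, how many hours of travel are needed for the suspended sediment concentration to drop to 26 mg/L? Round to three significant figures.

After mixing, C = (1300·25.00 + 62.10·467.0) / 1362 = 61500/1362 = 45.15 mg/L.
6.7%/h lost → k = −ln(1 − 0.067) = 0.06935 h⁻¹.
45.15·exp(−k·t) = 26 → t = ln(45.15/26)/k = 28650 s = 7.959 h.

7.96 h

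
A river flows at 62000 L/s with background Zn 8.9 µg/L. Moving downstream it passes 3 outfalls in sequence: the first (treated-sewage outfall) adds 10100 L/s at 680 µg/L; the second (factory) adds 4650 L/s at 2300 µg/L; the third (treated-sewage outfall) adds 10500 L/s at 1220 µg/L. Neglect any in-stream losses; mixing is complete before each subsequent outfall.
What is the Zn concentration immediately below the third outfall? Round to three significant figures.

354 µg/L

Outfall 1: combined Q = 72100 L/s; C = (62000·8.900 + 10100·680.0)/72100 = 102.9 µg/L.
Outfall 2: combined Q = 76750 L/s; C = (72100·102.9 + 4650·2300)/76750 = 236.0 µg/L.
Outfall 3: combined Q = 87250 L/s; C = (76750·236.0 + 10500·1220)/87250 = 354.4 µg/L.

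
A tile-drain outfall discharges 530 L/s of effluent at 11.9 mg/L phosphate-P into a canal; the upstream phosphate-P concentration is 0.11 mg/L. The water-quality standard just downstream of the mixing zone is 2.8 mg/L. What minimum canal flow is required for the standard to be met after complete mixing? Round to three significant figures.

Set C_mix = 2.8: (Q·0.1100 + 530.0·11.90) / (Q + 530.0) = 2.8
→ Q = 530.0·(11.90 − 2.8)/(2.8 − 0.1100) = 1793 L/s.

1790 L/s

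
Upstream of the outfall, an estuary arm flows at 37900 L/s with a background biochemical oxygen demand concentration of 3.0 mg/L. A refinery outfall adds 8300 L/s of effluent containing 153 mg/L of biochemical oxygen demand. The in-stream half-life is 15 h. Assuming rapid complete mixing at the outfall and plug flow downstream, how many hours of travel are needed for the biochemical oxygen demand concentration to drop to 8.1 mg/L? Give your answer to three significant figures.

Flow-weighted average: C = (37900·3.000 + 8300·153.0) / 46200 = 1384000/46200 = 29.95 mg/L.
Half-life 15 h → k = ln 2 / 15 = 0.04621 h⁻¹ = 1.109 d⁻¹.
29.95·exp(−k·t) = 8.1 → t = ln(29.95/8.1)/k = 101900 s = 28.30 h.

28.3 h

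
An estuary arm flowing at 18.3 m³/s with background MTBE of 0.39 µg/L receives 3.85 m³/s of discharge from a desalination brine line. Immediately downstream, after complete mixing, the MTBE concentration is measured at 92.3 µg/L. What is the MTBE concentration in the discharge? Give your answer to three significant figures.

529 µg/L

Mass balance: 18.30·0.3900 + 3.850·Cₑ = 22.15·92.30
→ Cₑ = (22.15·92.30 − 18.30·0.3900) / 3.850 = 529.2 µg/L.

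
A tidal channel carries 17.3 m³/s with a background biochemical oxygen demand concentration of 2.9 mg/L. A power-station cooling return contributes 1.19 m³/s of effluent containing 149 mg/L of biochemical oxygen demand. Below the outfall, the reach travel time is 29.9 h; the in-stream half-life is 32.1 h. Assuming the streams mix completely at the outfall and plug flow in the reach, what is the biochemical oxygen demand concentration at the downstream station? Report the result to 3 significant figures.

Mass balance: C = (17.30·2.900 + 1.190·149.0) / 18.49 = 227.5/18.49 = 12.30 mg/L.
Half-life 32.1 h → k = ln 2 / 32.1 = 0.02159 h⁻¹ = 0.5182 d⁻¹.
Decay over the reach: 12.30·exp(−kt) = 12.30·0.5243 = 6.451 mg/L.

6.45 mg/L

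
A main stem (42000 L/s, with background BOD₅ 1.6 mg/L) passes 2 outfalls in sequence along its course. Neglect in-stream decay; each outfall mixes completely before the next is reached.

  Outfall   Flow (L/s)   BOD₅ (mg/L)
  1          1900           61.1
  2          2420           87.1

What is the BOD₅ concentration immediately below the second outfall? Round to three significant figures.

Outfall 1: combined Q = 43900 L/s; C = (42000·1.600 + 1900·61.10)/43900 = 4.175 mg/L.
Outfall 2: combined Q = 46320 L/s; C = (43900·4.175 + 2420·87.10)/46320 = 8.508 mg/L.

8.51 mg/L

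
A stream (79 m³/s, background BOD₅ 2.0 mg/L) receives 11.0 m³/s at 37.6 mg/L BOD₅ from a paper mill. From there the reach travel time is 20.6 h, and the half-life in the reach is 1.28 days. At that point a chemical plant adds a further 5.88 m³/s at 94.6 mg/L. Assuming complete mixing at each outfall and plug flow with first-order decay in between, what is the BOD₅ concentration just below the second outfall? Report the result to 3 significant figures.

Flow-weighted average: C = (79.00·2.000 + 11.00·37.60) / 90.00 = 571.6/90.00 = 6.351 mg/L; combined flow 90.00 m³/s.
Half-life 1.28 d → k = ln 2 / 1.28 = 0.5415 d⁻¹.
First-order decay: C = 6.351·exp(−k·t) = 6.351·0.6283 = 3.990 mg/L.
Second outfall: C = (90.00·3.990 + 5.880·94.60)/95.88 = 9.547 mg/L.

9.55 mg/L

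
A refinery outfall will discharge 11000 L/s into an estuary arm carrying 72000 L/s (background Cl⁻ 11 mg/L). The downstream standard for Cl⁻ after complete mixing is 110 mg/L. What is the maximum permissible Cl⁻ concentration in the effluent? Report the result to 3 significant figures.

At the limit, (Qr·Cr + Qe·Cₑ)/(Qr + Qe) = 110:
Cₑ = (83000·110 − 72000·11.00) / 11000 = 758.0 mg/L.

758 mg/L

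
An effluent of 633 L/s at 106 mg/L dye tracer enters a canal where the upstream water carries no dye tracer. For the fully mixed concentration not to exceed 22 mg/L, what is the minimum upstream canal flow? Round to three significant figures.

Set C_mix = 22: (Q·0 + 633.0·106.0) / (Q + 633.0) = 22
→ Q = 633.0·(106.0 − 22)/(22 − 0) = 2417 L/s.

2420 L/s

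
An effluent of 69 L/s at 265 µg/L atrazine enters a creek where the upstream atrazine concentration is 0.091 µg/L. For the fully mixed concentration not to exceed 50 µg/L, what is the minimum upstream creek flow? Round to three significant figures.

297 L/s

Set C_mix = 50: (Q·0.09100 + 69.00·265.0) / (Q + 69.00) = 50
→ Q = 69.00·(265.0 − 50)/(50 − 0.09100) = 297.2 L/s.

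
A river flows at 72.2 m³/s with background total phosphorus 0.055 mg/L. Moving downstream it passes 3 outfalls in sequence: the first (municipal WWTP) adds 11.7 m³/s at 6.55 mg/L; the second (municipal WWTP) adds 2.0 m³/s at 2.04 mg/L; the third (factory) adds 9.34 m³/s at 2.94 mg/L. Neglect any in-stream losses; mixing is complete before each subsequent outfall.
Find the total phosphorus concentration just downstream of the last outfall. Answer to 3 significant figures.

Below outfall 1: Q → 83.90 m³/s, C = (72.20·0.05500 + 11.70·6.550)/83.90 = 0.9607 mg/L.
Below outfall 2: Q → 85.90 m³/s, C = (83.90·0.9607 + 2.000·2.040)/85.90 = 0.9859 mg/L.
Below outfall 3: Q → 95.24 m³/s, C = (85.90·0.9859 + 9.340·2.940)/95.24 = 1.178 mg/L.

1.18 mg/L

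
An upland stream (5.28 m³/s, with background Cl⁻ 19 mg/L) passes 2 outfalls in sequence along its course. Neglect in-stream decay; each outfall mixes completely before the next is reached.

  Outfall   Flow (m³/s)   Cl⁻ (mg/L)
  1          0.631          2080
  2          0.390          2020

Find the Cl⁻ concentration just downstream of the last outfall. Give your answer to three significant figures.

Outfall 1: combined Q = 5.911 m³/s; C = (5.280·19.00 + 0.6310·2080)/5.911 = 239.0 mg/L.
Outfall 2: combined Q = 6.301 m³/s; C = (5.911·239.0 + 0.3900·2020)/6.301 = 349.2 mg/L.

349 mg/L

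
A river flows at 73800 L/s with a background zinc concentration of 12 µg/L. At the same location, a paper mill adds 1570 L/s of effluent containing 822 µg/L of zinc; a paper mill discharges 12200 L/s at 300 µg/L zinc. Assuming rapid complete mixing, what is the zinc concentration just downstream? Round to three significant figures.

66.6 µg/L

Mixed concentration C = ΣQC/ΣQ = (73800·12.00 + 1570·822.0 + 12200·300.0) / 87570 = 5836000/87570 = 66.65 µg/L.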